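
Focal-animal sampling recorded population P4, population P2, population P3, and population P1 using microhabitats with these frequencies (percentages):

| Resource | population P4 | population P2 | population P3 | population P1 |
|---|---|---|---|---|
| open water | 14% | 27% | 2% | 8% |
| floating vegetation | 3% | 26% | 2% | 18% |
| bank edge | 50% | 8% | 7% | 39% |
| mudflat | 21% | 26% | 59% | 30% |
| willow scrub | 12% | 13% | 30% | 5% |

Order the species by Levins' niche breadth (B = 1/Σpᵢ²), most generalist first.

Convert percentages to proportions (divide by 100).
Σp_P4ᵢ² = 0.14² + 0.03² + 0.50² + 0.21² + 0.12² = 0.0196 + 0.0009 + 0.2500 + 0.0441 + 0.0144 = 0.3290
B_P4 = 1 / 0.3290 = 3.0395
Σp_P2ᵢ² = 0.27² + 0.26² + 0.08² + 0.26² + 0.13² = 0.0729 + 0.0676 + 0.0064 + 0.0676 + 0.0169 = 0.2314
B_P2 = 1 / 0.2314 = 4.3215
Σp_P3ᵢ² = 0.02² + 0.02² + 0.07² + 0.59² + 0.30² = 0.0004 + 0.0004 + 0.0049 + 0.3481 + 0.0900 = 0.4438
B_P3 = 1 / 0.4438 = 2.2533
Σp_P1ᵢ² = 0.08² + 0.18² + 0.39² + 0.30² + 0.05² = 0.0064 + 0.0324 + 0.1521 + 0.0900 + 0.0025 = 0.2834
B_P1 = 1 / 0.2834 = 3.5286
Ranking by B (broadest → narrowest): population P2 (4.32) > population P1 (3.53) > population P4 (3.04) > population P3 (2.25)

population P2 > population P1 > population P4 > population P3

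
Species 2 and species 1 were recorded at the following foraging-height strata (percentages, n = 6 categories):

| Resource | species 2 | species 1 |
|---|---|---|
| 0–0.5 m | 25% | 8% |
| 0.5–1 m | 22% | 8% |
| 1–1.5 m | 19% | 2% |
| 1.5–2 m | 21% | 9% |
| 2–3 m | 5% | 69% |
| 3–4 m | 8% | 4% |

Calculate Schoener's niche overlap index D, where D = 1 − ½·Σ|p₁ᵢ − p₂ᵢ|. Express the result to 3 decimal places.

Convert percentages to proportions (divide by 100).
Σ|p₁ᵢ − p₂ᵢ| = 0.17 + 0.14 + 0.17 + 0.12 + 0.64 + 0.04 = 1.28
D = 1 − ½ × 1.28 = 1 − 0.640 = 0.36000

0.360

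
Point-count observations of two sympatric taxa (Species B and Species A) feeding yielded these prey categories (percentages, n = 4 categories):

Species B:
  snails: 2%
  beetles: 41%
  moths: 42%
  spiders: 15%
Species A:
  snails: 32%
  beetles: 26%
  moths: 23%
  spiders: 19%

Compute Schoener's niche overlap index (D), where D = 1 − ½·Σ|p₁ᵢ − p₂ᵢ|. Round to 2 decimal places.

Convert percentages to proportions (divide by 100).
Σ|p₁ᵢ − p₂ᵢ| = 0.30 + 0.15 + 0.19 + 0.04 = 0.68
D = 1 − ½ × 0.68 = 1 − 0.340 = 0.6600

0.66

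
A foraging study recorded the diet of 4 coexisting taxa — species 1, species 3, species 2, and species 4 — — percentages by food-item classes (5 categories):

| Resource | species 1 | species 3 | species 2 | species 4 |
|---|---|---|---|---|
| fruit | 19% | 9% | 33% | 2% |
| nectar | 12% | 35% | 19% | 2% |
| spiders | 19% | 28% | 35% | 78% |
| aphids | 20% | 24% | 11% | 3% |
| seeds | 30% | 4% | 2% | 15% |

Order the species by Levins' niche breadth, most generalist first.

species 1 > species 3 > species 2 > species 4

Convert percentages to proportions (divide by 100).
Σp_1ᵢ² = 0.19² + 0.12² + 0.19² + 0.20² + 0.30² = 0.0361 + 0.0144 + 0.0361 + 0.0400 + 0.0900 = 0.2166
B_1 = 1 / 0.2166 = 4.6168
Σp_3ᵢ² = 0.09² + 0.35² + 0.28² + 0.24² + 0.04² = 0.0081 + 0.1225 + 0.0784 + 0.0576 + 0.0016 = 0.2682
B_3 = 1 / 0.2682 = 3.7286
Σp_2ᵢ² = 0.33² + 0.19² + 0.35² + 0.11² + 0.02² = 0.1089 + 0.0361 + 0.1225 + 0.0121 + 0.0004 = 0.2800
B_2 = 1 / 0.2800 = 3.5714
Σp_4ᵢ² = 0.02² + 0.02² + 0.78² + 0.03² + 0.15² = 0.0004 + 0.0004 + 0.6084 + 0.0009 + 0.0225 = 0.6326
B_4 = 1 / 0.6326 = 1.5808
Ranking by B (broadest → narrowest): species 1 (4.62) > species 3 (3.73) > species 2 (3.57) > species 4 (1.58)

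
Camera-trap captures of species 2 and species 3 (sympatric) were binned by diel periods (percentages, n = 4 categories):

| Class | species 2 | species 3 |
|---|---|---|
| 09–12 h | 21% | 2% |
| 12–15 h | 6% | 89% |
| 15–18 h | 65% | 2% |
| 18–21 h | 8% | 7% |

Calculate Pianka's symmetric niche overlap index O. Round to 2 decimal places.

Convert percentages to proportions (divide by 100).
Σ p₁ᵢp₂ᵢ = 0.0042 + 0.0534 + 0.0130 + 0.0056 = 0.0762
Σp_1ᵢ² = 0.21² + 0.06² + 0.65² + 0.08² = 0.0441 + 0.0036 + 0.4225 + 0.0064 = 0.4766
Σp_2ᵢ² = 0.02² + 0.89² + 0.02² + 0.07² = 0.0004 + 0.7921 + 0.0004 + 0.0049 = 0.7978
O = 0.0762 / √(0.4766 × 0.7978) = 0.0762 / 0.61663 = 0.1236

0.12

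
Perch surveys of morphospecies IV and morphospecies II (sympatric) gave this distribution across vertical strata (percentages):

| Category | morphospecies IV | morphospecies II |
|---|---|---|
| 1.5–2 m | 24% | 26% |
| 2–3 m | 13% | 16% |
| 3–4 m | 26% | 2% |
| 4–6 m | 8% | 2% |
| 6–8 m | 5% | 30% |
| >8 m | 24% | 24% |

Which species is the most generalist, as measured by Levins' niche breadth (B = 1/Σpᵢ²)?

Convert percentages to proportions (divide by 100).
Σp_IVᵢ² = 0.24² + 0.13² + 0.26² + 0.08² + 0.05² + 0.24² = 0.0576 + 0.0169 + 0.0676 + 0.0064 + 0.0025 + 0.0576 = 0.2086
B_IV = 1 / 0.2086 = 4.7939
Σp_IIᵢ² = 0.26² + 0.16² + 0.02² + 0.02² + 0.30² + 0.24² = 0.0676 + 0.0256 + 0.0004 + 0.0004 + 0.0900 + 0.0576 = 0.2416
B_II = 1 / 0.2416 = 4.1391
Highest B → broadest niche (most generalist): morphospecies IV (B = 4.79).

morphospecies IV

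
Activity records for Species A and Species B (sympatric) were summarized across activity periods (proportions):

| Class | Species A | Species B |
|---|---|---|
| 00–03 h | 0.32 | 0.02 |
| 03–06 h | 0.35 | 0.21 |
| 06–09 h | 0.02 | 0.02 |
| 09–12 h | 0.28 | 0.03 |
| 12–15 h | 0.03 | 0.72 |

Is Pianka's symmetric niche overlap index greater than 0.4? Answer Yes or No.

Σ p₁ᵢp₂ᵢ = 0.0064 + 0.0735 + 0.0004 + 0.0084 + 0.0216 = 0.1103
Σp_1ᵢ² = 0.32² + 0.35² + 0.02² + 0.28² + 0.03² = 0.1024 + 0.1225 + 0.0004 + 0.0784 + 0.0009 = 0.3046
Σp_2ᵢ² = 0.02² + 0.21² + 0.02² + 0.03² + 0.72² = 0.0004 + 0.0441 + 0.0004 + 0.0009 + 0.5184 = 0.5642
O = 0.1103 / √(0.3046 × 0.5642) = 0.1103 / 0.41455 = 0.2661
O = 0.2661 < 0.4 → No.

No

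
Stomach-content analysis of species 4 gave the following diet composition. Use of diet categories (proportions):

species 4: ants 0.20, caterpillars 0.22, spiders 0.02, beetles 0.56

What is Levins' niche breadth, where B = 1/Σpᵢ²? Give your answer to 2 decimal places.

Σpᵢ² = 0.20² + 0.22² + 0.02² + 0.56² = 0.0400 + 0.0484 + 0.0004 + 0.3136 = 0.4024
B = 1 / 0.4024 = 2.4851

2.49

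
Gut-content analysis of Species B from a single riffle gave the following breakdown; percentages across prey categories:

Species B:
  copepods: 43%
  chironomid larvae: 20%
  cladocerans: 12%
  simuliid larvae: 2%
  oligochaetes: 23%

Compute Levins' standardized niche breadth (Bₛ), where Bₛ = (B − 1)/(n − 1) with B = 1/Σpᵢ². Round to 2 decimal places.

0.60

Convert percentages to proportions (divide by 100).
Σpᵢ² = 0.43² + 0.20² + 0.12² + 0.02² + 0.23² = 0.1849 + 0.0400 + 0.0144 + 0.0004 + 0.0529 = 0.2926
B = 1 / 0.2926 = 3.4176
Bₛ = (B − 1)/(n − 1) = (3.4176 − 1)/(5 − 1) = 2.4176/4 = 0.6044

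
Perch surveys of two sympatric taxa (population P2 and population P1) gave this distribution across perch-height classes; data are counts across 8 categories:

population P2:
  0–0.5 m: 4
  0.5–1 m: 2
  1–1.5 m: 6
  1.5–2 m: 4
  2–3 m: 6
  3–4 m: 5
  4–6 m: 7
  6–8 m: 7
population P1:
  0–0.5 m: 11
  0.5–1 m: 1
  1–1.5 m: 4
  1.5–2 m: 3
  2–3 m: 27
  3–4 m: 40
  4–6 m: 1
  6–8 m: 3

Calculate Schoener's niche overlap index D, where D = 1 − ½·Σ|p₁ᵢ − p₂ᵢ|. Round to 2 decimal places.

Proportions for population P2 (n=41): 4/41=0.0976, 2/41=0.0488, 6/41=0.1463, 4/41=0.0976, 6/41=0.1463, 5/41=0.1220, 7/41=0.1707, 7/41=0.1707
Proportions for population P1 (n=90): 11/90=0.1222, 1/90=0.0111, 4/90=0.0444, 3/90=0.0333, 27/90=0.3000, 40/90=0.4444, 1/90=0.0111, 3/90=0.0333
Σ|p₁ᵢ − p₂ᵢ| = 0.0246 + 0.0377 + 0.1019 + 0.0643 + 0.1537 + 0.3224 + 0.1596 + 0.1374 = 1.0016
D = 1 − ½ × 1.0016 = 1 − 0.50080 = 0.49920

0.50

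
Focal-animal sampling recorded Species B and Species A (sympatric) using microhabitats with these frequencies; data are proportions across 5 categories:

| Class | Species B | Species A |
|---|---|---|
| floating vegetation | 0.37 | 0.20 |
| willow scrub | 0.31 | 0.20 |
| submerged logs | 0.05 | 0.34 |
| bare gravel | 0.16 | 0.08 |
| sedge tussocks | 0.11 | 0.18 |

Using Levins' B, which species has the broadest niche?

Σp_Bᵢ² = 0.37² + 0.31² + 0.05² + 0.16² + 0.11² = 0.1369 + 0.0961 + 0.0025 + 0.0256 + 0.0121 = 0.2732
B_B = 1 / 0.2732 = 3.6603
Σp_Aᵢ² = 0.20² + 0.20² + 0.34² + 0.08² + 0.18² = 0.0400 + 0.0400 + 0.1156 + 0.0064 + 0.0324 = 0.2344
B_A = 1 / 0.2344 = 4.2662
Highest B → broadest niche (most generalist): Species A (B = 4.27).

Species A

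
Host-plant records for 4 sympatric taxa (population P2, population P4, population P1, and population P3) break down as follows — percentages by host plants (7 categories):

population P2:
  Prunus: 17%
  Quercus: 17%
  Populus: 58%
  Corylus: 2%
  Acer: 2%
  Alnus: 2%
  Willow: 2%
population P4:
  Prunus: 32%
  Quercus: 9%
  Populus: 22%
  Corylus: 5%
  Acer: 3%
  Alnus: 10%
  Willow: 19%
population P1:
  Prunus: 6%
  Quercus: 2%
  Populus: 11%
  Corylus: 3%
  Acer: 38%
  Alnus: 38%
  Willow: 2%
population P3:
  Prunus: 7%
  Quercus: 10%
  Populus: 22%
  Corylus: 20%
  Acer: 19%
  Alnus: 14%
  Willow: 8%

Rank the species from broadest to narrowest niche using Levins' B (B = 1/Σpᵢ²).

Convert percentages to proportions (divide by 100).
Σp_P2ᵢ² = 0.17² + 0.17² + 0.58² + 0.02² + 0.02² + 0.02² + 0.02² = 0.0289 + 0.0289 + 0.3364 + 0.0004 + 0.0004 + 0.0004 + 0.0004 = 0.3958
B_P2 = 1 / 0.3958 = 2.5265
Σp_P4ᵢ² = 0.32² + 0.09² + 0.22² + 0.05² + 0.03² + 0.10² + 0.19² = 0.1024 + 0.0081 + 0.0484 + 0.0025 + 0.0009 + 0.0100 + 0.0361 = 0.2084
B_P4 = 1 / 0.2084 = 4.7985
Σp_P1ᵢ² = 0.06² + 0.02² + 0.11² + 0.03² + 0.38² + 0.38² + 0.02² = 0.0036 + 0.0004 + 0.0121 + 0.0009 + 0.1444 + 0.1444 + 0.0004 = 0.3062
B_P1 = 1 / 0.3062 = 3.2658
Σp_P3ᵢ² = 0.07² + 0.10² + 0.22² + 0.20² + 0.19² + 0.14² + 0.08² = 0.0049 + 0.0100 + 0.0484 + 0.0400 + 0.0361 + 0.0196 + 0.0064 = 0.1654
B_P3 = 1 / 0.1654 = 6.0459
Ranking by B (broadest → narrowest): population P3 (6.05) > population P4 (4.80) > population P1 (3.27) > population P2 (2.53)

population P3 > population P4 > population P1 > population P2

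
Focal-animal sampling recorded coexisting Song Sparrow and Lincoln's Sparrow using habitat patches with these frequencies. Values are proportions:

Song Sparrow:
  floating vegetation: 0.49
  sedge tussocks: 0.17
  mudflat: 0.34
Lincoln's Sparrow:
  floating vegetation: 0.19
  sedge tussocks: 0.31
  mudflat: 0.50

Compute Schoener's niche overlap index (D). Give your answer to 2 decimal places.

Σ|p₁ᵢ − p₂ᵢ| = 0.30 + 0.14 + 0.16 = 0.60
D = 1 − ½ × 0.60 = 1 − 0.300 = 0.7000

0.70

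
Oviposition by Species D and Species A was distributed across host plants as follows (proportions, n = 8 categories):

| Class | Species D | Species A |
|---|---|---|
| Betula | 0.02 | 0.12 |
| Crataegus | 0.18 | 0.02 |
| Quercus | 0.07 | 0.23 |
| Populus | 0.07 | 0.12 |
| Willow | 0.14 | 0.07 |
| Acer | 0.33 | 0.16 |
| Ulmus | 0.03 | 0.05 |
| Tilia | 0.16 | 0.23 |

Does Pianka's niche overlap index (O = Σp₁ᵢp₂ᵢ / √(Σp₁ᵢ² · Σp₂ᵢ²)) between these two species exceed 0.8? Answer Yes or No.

No

Σ p₁ᵢp₂ᵢ = 0.0024 + 0.0036 + 0.0161 + 0.0084 + 0.0098 + 0.0528 + 0.0015 + 0.0368 = 0.1314
Σp_1ᵢ² = 0.02² + 0.18² + 0.07² + 0.07² + 0.14² + 0.33² + 0.03² + 0.16² = 0.0004 + 0.0324 + 0.0049 + 0.0049 + 0.0196 + 0.1089 + 0.0009 + 0.0256 = 0.1976
Σp_2ᵢ² = 0.12² + 0.02² + 0.23² + 0.12² + 0.07² + 0.16² + 0.05² + 0.23² = 0.0144 + 0.0004 + 0.0529 + 0.0144 + 0.0049 + 0.0256 + 0.0025 + 0.0529 = 0.1680
O = 0.1314 / √(0.1976 × 0.1680) = 0.1314 / 0.18220 = 0.7212
O = 0.7212 < 0.8 → No.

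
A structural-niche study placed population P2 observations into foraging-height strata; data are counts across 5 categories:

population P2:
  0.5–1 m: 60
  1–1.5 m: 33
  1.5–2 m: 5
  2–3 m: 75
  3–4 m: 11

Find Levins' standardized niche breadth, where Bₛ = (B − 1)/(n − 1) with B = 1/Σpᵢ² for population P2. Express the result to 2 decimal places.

0.56

Proportions for population P2 (n=184): 60/184=0.3261, 33/184=0.1793, 5/184=0.0272, 75/184=0.4076, 11/184=0.0598
Σpᵢ² = 0.3261² + 0.1793² + 0.0272² + 0.4076² + 0.0598² = 0.106341 + 0.032148 + 0.000740 + 0.166138 + 0.003576 = 0.308943
B = 1 / 0.308943 = 3.2368
Bₛ = (B − 1)/(n − 1) = (3.2368 − 1)/(5 − 1) = 2.2368/4 = 0.5592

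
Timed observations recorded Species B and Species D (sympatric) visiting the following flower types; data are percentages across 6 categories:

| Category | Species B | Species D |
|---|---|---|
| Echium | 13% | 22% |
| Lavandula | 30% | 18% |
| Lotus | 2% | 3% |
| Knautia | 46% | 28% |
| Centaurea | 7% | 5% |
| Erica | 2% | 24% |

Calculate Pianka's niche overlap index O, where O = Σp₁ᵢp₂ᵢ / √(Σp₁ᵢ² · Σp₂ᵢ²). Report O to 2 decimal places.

0.82

Convert percentages to proportions (divide by 100).
Σ p₁ᵢp₂ᵢ = 0.0286 + 0.0540 + 0.0006 + 0.1288 + 0.0035 + 0.0048 = 0.2203
Σp_1ᵢ² = 0.13² + 0.30² + 0.02² + 0.46² + 0.07² + 0.02² = 0.0169 + 0.0900 + 0.0004 + 0.2116 + 0.0049 + 0.0004 = 0.3242
Σp_2ᵢ² = 0.22² + 0.18² + 0.03² + 0.28² + 0.05² + 0.24² = 0.0484 + 0.0324 + 0.0009 + 0.0784 + 0.0025 + 0.0576 = 0.2202
O = 0.2203 / √(0.3242 × 0.2202) = 0.2203 / 0.26719 = 0.8245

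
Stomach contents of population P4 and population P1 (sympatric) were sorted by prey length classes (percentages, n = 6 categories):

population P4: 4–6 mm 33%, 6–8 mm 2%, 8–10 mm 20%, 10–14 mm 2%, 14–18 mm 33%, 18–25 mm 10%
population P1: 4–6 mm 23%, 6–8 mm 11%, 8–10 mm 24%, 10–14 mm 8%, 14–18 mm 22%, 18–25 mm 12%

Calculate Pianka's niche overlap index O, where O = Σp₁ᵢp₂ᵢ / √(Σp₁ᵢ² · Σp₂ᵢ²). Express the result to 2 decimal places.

Convert percentages to proportions (divide by 100).
Σ p₁ᵢp₂ᵢ = 0.0759 + 0.0022 + 0.0480 + 0.0016 + 0.0726 + 0.0120 = 0.2123
Σp_1ᵢ² = 0.33² + 0.02² + 0.20² + 0.02² + 0.33² + 0.10² = 0.1089 + 0.0004 + 0.0400 + 0.0004 + 0.1089 + 0.0100 = 0.2686
Σp_2ᵢ² = 0.23² + 0.11² + 0.24² + 0.08² + 0.22² + 0.12² = 0.0529 + 0.0121 + 0.0576 + 0.0064 + 0.0484 + 0.0144 = 0.1918
O = 0.2123 / √(0.2686 × 0.1918) = 0.2123 / 0.22697 = 0.9354

0.94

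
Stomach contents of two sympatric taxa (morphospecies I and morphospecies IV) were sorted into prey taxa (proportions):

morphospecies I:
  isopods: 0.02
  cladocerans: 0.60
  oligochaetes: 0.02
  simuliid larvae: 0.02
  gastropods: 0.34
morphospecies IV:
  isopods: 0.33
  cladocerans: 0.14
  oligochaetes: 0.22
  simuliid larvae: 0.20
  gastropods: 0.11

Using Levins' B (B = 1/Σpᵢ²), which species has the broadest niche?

morphospecies IV

Σp_Iᵢ² = 0.02² + 0.60² + 0.02² + 0.02² + 0.34² = 0.0004 + 0.3600 + 0.0004 + 0.0004 + 0.1156 = 0.4768
B_I = 1 / 0.4768 = 2.0973
Σp_IVᵢ² = 0.33² + 0.14² + 0.22² + 0.20² + 0.11² = 0.1089 + 0.0196 + 0.0484 + 0.0400 + 0.0121 = 0.2290
B_IV = 1 / 0.2290 = 4.3668
Highest B → broadest niche (most generalist): morphospecies IV (B = 4.37).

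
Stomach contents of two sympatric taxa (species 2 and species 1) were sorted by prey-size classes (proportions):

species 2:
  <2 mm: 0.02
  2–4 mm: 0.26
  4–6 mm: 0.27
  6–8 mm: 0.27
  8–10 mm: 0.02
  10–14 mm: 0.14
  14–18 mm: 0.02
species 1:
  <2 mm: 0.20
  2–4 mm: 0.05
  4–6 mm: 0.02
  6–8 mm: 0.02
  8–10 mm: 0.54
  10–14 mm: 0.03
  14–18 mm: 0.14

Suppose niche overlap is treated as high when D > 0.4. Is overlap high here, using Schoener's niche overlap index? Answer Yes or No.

Σ|p₁ᵢ − p₂ᵢ| = 0.18 + 0.21 + 0.25 + 0.25 + 0.52 + 0.11 + 0.12 = 1.64
D = 1 − ½ × 1.64 = 1 − 0.820 = 0.1800
D = 0.1800 < 0.4 → No.

No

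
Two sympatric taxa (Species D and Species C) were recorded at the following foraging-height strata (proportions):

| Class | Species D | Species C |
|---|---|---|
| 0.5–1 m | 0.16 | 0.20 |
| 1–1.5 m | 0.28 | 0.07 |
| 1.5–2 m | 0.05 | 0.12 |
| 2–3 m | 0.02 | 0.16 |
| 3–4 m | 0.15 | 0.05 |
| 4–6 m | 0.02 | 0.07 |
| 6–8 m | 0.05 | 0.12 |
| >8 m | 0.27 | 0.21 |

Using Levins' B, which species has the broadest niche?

Σp_Dᵢ² = 0.16² + 0.28² + 0.05² + 0.02² + 0.15² + 0.02² + 0.05² + 0.27² = 0.0256 + 0.0784 + 0.0025 + 0.0004 + 0.0225 + 0.0004 + 0.0025 + 0.0729 = 0.2052
B_D = 1 / 0.2052 = 4.8733
Σp_Cᵢ² = 0.20² + 0.07² + 0.12² + 0.16² + 0.05² + 0.07² + 0.12² + 0.21² = 0.0400 + 0.0049 + 0.0144 + 0.0256 + 0.0025 + 0.0049 + 0.0144 + 0.0441 = 0.1508
B_C = 1 / 0.1508 = 6.6313
Highest B → broadest niche (most generalist): Species C (B = 6.63).

Species C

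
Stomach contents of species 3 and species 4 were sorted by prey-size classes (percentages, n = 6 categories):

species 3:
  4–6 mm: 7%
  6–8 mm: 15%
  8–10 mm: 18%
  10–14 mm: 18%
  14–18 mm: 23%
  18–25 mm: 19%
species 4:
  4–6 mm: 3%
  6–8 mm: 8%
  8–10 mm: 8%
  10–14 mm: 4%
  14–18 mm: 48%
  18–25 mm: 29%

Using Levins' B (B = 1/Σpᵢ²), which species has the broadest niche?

species 3

Convert percentages to proportions (divide by 100).
Σp_3ᵢ² = 0.07² + 0.15² + 0.18² + 0.18² + 0.23² + 0.19² = 0.0049 + 0.0225 + 0.0324 + 0.0324 + 0.0529 + 0.0361 = 0.1812
B_3 = 1 / 0.1812 = 5.5188
Σp_4ᵢ² = 0.03² + 0.08² + 0.08² + 0.04² + 0.48² + 0.29² = 0.0009 + 0.0064 + 0.0064 + 0.0016 + 0.2304 + 0.0841 = 0.3298
B_4 = 1 / 0.3298 = 3.0321
Highest B → broadest niche (most generalist): species 3 (B = 5.52).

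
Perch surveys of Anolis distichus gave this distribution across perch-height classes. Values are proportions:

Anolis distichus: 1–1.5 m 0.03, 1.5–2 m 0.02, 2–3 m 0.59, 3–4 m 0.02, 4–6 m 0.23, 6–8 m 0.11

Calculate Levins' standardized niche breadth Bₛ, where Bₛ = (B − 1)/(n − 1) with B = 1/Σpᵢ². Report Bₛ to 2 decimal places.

0.28

Σpᵢ² = 0.03² + 0.02² + 0.59² + 0.02² + 0.23² + 0.11² = 0.0009 + 0.0004 + 0.3481 + 0.0004 + 0.0529 + 0.0121 = 0.4148
B = 1 / 0.4148 = 2.4108
Bₛ = (B − 1)/(n − 1) = (2.4108 − 1)/(6 − 1) = 1.4108/5 = 0.2822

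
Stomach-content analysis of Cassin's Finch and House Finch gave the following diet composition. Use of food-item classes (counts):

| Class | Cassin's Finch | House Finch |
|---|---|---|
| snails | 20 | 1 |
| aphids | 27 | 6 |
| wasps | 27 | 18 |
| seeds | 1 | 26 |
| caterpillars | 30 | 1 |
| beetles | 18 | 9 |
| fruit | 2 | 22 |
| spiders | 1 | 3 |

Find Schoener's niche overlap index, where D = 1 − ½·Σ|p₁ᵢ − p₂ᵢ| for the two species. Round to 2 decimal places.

Proportions for Cassin's Finch (n=126): 20/126=0.1587, 27/126=0.2143, 27/126=0.2143, 1/126=0.0079, 30/126=0.2381, 18/126=0.1429, 2/126=0.0159, 1/126=0.0079
Proportions for House Finch (n=86): 1/86=0.0116, 6/86=0.0698, 18/86=0.2093, 26/86=0.3023, 1/86=0.0116, 9/86=0.1047, 22/86=0.2558, 3/86=0.0349
Σ|p₁ᵢ − p₂ᵢ| = 0.1471 + 0.1445 + 0.0050 + 0.2944 + 0.2265 + 0.0382 + 0.2399 + 0.0270 = 1.1226
D = 1 − ½ × 1.1226 = 1 − 0.56130 = 0.43870

0.44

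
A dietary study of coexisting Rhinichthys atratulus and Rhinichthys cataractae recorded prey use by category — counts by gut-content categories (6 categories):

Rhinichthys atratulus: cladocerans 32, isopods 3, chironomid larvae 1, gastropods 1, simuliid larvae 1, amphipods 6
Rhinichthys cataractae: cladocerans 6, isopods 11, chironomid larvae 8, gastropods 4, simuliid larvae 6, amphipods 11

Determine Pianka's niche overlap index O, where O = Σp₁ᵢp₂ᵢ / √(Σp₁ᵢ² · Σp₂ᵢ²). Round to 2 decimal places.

Proportions for Rhinichthys atratulus (n=44): 32/44=0.7273, 3/44=0.0682, 1/44=0.0227, 1/44=0.0227, 1/44=0.0227, 6/44=0.1364
Proportions for Rhinichthys cataractae (n=46): 6/46=0.1304, 11/46=0.2391, 8/46=0.1739, 4/46=0.0870, 6/46=0.1304, 11/46=0.2391
Σ p₁ᵢp₂ᵢ = 0.094840 + 0.016307 + 0.003948 + 0.001975 + 0.002960 + 0.032613 = 0.152643
Σp_1ᵢ² = 0.7273² + 0.0682² + 0.0227² + 0.0227² + 0.0227² + 0.1364² = 0.528965 + 0.004651 + 0.000515 + 0.000515 + 0.000515 + 0.018605 = 0.553766
Σp_2ᵢ² = 0.1304² + 0.2391² + 0.1739² + 0.0870² + 0.1304² + 0.2391² = 0.017004 + 0.057169 + 0.030241 + 0.007569 + 0.017004 + 0.057169 = 0.186156
O = 0.152643 / √(0.553766 × 0.186156) = 0.152643 / 0.3210714 = 0.4754

0.48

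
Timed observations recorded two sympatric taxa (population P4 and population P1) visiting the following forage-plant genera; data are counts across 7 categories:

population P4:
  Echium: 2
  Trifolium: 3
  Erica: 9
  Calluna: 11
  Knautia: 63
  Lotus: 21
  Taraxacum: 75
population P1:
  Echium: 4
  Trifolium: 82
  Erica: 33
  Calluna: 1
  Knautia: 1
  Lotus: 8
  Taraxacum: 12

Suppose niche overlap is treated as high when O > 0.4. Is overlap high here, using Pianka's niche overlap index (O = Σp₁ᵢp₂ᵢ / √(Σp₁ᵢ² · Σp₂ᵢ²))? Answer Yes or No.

No

Proportions for population P4 (n=184): 2/184=0.0109, 3/184=0.0163, 9/184=0.0489, 11/184=0.0598, 63/184=0.3424, 21/184=0.1141, 75/184=0.4076
Proportions for population P1 (n=141): 4/141=0.0284, 82/141=0.5816, 33/141=0.2340, 1/141=0.0071, 1/141=0.0071, 8/141=0.0567, 12/141=0.0851
Σ p₁ᵢp₂ᵢ = 0.000310 + 0.009480 + 0.011443 + 0.000425 + 0.002431 + 0.006469 + 0.034687 = 0.065245
Σp_1ᵢ² = 0.0109² + 0.0163² + 0.0489² + 0.0598² + 0.3424² + 0.1141² + 0.4076² = 0.000119 + 0.000266 + 0.002391 + 0.003576 + 0.117238 + 0.013019 + 0.166138 = 0.302747
Σp_2ᵢ² = 0.0284² + 0.5816² + 0.2340² + 0.0071² + 0.0071² + 0.0567² + 0.0851² = 0.000807 + 0.338259 + 0.054756 + 0.000050 + 0.000050 + 0.003215 + 0.007242 = 0.404379
O = 0.065245 / √(0.302747 × 0.404379) = 0.065245 / 0.3498922 = 0.1865
O = 0.1865 < 0.4 → No.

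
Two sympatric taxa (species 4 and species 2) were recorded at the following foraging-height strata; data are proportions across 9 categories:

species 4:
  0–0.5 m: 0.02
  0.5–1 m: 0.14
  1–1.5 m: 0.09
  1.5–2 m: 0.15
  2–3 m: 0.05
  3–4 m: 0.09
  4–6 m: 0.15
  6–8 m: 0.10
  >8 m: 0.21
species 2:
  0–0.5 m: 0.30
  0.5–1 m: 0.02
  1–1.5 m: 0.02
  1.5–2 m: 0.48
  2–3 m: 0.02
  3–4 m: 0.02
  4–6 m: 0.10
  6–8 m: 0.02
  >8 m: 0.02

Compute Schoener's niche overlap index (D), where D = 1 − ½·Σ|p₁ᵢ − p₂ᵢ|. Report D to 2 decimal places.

Σ|p₁ᵢ − p₂ᵢ| = 0.28 + 0.12 + 0.07 + 0.33 + 0.03 + 0.07 + 0.05 + 0.08 + 0.19 = 1.22
D = 1 − ½ × 1.22 = 1 − 0.610 = 0.3900

0.39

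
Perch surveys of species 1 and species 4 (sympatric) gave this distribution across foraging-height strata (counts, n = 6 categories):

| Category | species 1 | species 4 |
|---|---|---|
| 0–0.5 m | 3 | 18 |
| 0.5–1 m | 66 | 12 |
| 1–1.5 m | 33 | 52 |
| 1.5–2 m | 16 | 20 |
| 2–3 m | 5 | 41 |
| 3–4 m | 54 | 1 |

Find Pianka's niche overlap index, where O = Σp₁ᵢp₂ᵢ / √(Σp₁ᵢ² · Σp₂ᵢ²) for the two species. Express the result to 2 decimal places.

Proportions for species 1 (n=177): 3/177=0.0169, 66/177=0.3729, 33/177=0.1864, 16/177=0.0904, 5/177=0.0282, 54/177=0.3051
Proportions for species 4 (n=144): 18/144=0.1250, 12/144=0.0833, 52/144=0.3611, 20/144=0.1389, 41/144=0.2847, 1/144=0.0069
Σ p₁ᵢp₂ᵢ = 0.002113 + 0.031063 + 0.067309 + 0.012557 + 0.008029 + 0.002105 = 0.123176
Σp_1ᵢ² = 0.0169² + 0.3729² + 0.1864² + 0.0904² + 0.0282² + 0.3051² = 0.000286 + 0.139054 + 0.034745 + 0.008172 + 0.000795 + 0.093086 = 0.276138
Σp_2ᵢ² = 0.1250² + 0.0833² + 0.3611² + 0.1389² + 0.2847² + 0.0069² = 0.015625 + 0.006939 + 0.130393 + 0.019293 + 0.081054 + 0.000048 = 0.253352
O = 0.123176 / √(0.276138 × 0.253352) = 0.123176 / 0.2644997 = 0.4657

0.47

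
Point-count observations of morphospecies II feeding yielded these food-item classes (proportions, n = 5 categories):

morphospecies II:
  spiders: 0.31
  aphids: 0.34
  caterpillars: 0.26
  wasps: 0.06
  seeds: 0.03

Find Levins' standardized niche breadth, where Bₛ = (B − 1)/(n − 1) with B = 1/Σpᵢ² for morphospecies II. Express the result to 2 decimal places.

0.63

Σpᵢ² = 0.31² + 0.34² + 0.26² + 0.06² + 0.03² = 0.0961 + 0.1156 + 0.0676 + 0.0036 + 0.0009 = 0.2838
B = 1 / 0.2838 = 3.5236
Bₛ = (B − 1)/(n − 1) = (3.5236 − 1)/(5 − 1) = 2.5236/4 = 0.6309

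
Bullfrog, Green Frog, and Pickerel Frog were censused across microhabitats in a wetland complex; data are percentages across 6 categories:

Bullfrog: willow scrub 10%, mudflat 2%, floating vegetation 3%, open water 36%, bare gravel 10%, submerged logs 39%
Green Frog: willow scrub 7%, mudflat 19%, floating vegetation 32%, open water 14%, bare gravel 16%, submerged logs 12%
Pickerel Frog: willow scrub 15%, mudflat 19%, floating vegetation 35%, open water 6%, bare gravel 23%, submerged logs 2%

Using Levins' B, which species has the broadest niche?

Green Frog

Convert percentages to proportions (divide by 100).
Σp_Bullᵢ² = 0.10² + 0.02² + 0.03² + 0.36² + 0.10² + 0.39² = 0.0100 + 0.0004 + 0.0009 + 0.1296 + 0.0100 + 0.1521 = 0.3030
B_Bull = 1 / 0.3030 = 3.3003
Σp_Greeᵢ² = 0.07² + 0.19² + 0.32² + 0.14² + 0.16² + 0.12² = 0.0049 + 0.0361 + 0.1024 + 0.0196 + 0.0256 + 0.0144 = 0.2030
B_Gree = 1 / 0.2030 = 4.9261
Σp_Pickᵢ² = 0.15² + 0.19² + 0.35² + 0.06² + 0.23² + 0.02² = 0.0225 + 0.0361 + 0.1225 + 0.0036 + 0.0529 + 0.0004 = 0.2380
B_Pick = 1 / 0.2380 = 4.2017
Highest B → broadest niche (most generalist): Green Frog (B = 4.93).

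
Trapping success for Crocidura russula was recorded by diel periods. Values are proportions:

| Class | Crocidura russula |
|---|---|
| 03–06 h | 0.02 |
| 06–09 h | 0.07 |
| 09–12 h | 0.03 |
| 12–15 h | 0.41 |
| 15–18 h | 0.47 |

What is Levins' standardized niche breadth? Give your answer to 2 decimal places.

0.38

Σpᵢ² = 0.02² + 0.07² + 0.03² + 0.41² + 0.47² = 0.0004 + 0.0049 + 0.0009 + 0.1681 + 0.2209 = 0.3952
B = 1 / 0.3952 = 2.5304
Bₛ = (B − 1)/(n − 1) = (2.5304 − 1)/(5 − 1) = 1.5304/4 = 0.3826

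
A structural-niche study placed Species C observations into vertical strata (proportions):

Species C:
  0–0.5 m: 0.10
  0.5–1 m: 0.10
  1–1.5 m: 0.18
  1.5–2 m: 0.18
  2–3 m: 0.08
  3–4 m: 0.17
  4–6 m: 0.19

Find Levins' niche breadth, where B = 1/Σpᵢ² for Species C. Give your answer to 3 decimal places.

6.402

Σpᵢ² = 0.10² + 0.10² + 0.18² + 0.18² + 0.08² + 0.17² + 0.19² = 0.0100 + 0.0100 + 0.0324 + 0.0324 + 0.0064 + 0.0289 + 0.0361 = 0.1562
B = 1 / 0.1562 = 6.40205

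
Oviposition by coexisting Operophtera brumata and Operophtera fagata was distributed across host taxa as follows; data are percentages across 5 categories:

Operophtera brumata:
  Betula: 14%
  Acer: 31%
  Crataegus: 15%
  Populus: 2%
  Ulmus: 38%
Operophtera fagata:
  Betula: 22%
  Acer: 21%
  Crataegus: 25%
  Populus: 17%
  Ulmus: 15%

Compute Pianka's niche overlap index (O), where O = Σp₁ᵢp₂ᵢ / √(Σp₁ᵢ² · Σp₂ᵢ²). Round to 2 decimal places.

Convert percentages to proportions (divide by 100).
Σ p₁ᵢp₂ᵢ = 0.0308 + 0.0651 + 0.0375 + 0.0034 + 0.0570 = 0.1938
Σp_1ᵢ² = 0.14² + 0.31² + 0.15² + 0.02² + 0.38² = 0.0196 + 0.0961 + 0.0225 + 0.0004 + 0.1444 = 0.2830
Σp_2ᵢ² = 0.22² + 0.21² + 0.25² + 0.17² + 0.15² = 0.0484 + 0.0441 + 0.0625 + 0.0289 + 0.0225 = 0.2064
O = 0.1938 / √(0.2830 × 0.2064) = 0.1938 / 0.24168 = 0.8019

0.80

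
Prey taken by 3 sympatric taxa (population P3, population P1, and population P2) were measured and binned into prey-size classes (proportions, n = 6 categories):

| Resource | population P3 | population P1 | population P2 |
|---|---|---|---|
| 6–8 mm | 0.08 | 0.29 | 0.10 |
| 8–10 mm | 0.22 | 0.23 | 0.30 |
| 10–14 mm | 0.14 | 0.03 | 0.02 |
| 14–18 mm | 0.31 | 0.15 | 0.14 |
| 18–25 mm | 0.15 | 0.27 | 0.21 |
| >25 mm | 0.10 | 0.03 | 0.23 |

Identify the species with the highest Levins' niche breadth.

Σp_P3ᵢ² = 0.08² + 0.22² + 0.14² + 0.31² + 0.15² + 0.10² = 0.0064 + 0.0484 + 0.0196 + 0.0961 + 0.0225 + 0.0100 = 0.2030
B_P3 = 1 / 0.2030 = 4.9261
Σp_P1ᵢ² = 0.29² + 0.23² + 0.03² + 0.15² + 0.27² + 0.03² = 0.0841 + 0.0529 + 0.0009 + 0.0225 + 0.0729 + 0.0009 = 0.2342
B_P1 = 1 / 0.2342 = 4.2699
Σp_P2ᵢ² = 0.10² + 0.30² + 0.02² + 0.14² + 0.21² + 0.23² = 0.0100 + 0.0900 + 0.0004 + 0.0196 + 0.0441 + 0.0529 = 0.2170
B_P2 = 1 / 0.2170 = 4.6083
Highest B → broadest niche (most generalist): population P3 (B = 4.93).

population P3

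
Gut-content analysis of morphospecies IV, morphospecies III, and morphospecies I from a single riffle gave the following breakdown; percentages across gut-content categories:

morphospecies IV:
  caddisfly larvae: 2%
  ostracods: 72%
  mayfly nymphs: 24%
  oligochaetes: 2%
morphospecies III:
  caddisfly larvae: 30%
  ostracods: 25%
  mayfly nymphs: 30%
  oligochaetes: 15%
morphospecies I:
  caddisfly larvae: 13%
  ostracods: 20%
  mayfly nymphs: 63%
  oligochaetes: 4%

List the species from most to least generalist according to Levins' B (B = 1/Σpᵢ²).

morphospecies III > morphospecies I > morphospecies IV

Convert percentages to proportions (divide by 100).
Σp_IVᵢ² = 0.02² + 0.72² + 0.24² + 0.02² = 0.0004 + 0.5184 + 0.0576 + 0.0004 = 0.5768
B_IV = 1 / 0.5768 = 1.7337
Σp_IIIᵢ² = 0.30² + 0.25² + 0.30² + 0.15² = 0.0900 + 0.0625 + 0.0900 + 0.0225 = 0.2650
B_III = 1 / 0.2650 = 3.7736
Σp_Iᵢ² = 0.13² + 0.20² + 0.63² + 0.04² = 0.0169 + 0.0400 + 0.3969 + 0.0016 = 0.4554
B_I = 1 / 0.4554 = 2.1959
Ranking by B (broadest → narrowest): morphospecies III (3.77) > morphospecies I (2.20) > morphospecies IV (1.73)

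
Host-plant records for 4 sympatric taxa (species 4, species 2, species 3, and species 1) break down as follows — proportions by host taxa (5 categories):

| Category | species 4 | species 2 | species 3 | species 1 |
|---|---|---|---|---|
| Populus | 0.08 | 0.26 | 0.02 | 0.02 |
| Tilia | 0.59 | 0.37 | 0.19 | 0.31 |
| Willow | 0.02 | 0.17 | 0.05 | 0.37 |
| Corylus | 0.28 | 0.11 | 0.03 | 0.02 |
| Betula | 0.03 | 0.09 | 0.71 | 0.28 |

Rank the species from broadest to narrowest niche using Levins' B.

species 2 > species 1 > species 4 > species 3

Σp_4ᵢ² = 0.08² + 0.59² + 0.02² + 0.28² + 0.03² = 0.0064 + 0.3481 + 0.0004 + 0.0784 + 0.0009 = 0.4342
B_4 = 1 / 0.4342 = 2.3031
Σp_2ᵢ² = 0.26² + 0.37² + 0.17² + 0.11² + 0.09² = 0.0676 + 0.1369 + 0.0289 + 0.0121 + 0.0081 = 0.2536
B_2 = 1 / 0.2536 = 3.9432
Σp_3ᵢ² = 0.02² + 0.19² + 0.05² + 0.03² + 0.71² = 0.0004 + 0.0361 + 0.0025 + 0.0009 + 0.5041 = 0.5440
B_3 = 1 / 0.5440 = 1.8382
Σp_1ᵢ² = 0.02² + 0.31² + 0.37² + 0.02² + 0.28² = 0.0004 + 0.0961 + 0.1369 + 0.0004 + 0.0784 = 0.3122
B_1 = 1 / 0.3122 = 3.2031
Ranking by B (broadest → narrowest): species 2 (3.94) > species 1 (3.20) > species 4 (2.30) > species 3 (1.84)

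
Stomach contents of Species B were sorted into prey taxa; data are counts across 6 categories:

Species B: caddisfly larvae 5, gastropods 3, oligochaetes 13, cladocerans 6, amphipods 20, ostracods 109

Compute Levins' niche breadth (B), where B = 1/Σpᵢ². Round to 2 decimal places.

Proportions for Species B (n=156): 5/156=0.0321, 3/156=0.0192, 13/156=0.0833, 6/156=0.0385, 20/156=0.1282, 109/156=0.6987
Σpᵢ² = 0.0321² + 0.0192² + 0.0833² + 0.0385² + 0.1282² + 0.6987² = 0.001030 + 0.000369 + 0.006939 + 0.001482 + 0.016435 + 0.488182 = 0.514437
B = 1 / 0.514437 = 1.9439

1.94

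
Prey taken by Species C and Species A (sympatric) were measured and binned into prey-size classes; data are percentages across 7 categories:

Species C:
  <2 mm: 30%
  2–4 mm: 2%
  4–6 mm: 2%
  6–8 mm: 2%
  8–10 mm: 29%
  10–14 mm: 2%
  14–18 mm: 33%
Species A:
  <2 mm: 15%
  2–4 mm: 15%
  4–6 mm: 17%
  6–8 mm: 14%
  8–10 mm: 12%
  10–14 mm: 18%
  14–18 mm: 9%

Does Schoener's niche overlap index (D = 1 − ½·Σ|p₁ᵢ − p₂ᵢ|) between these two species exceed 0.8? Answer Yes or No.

No

Convert percentages to proportions (divide by 100).
Σ|p₁ᵢ − p₂ᵢ| = 0.15 + 0.13 + 0.15 + 0.12 + 0.17 + 0.16 + 0.24 = 1.12
D = 1 − ½ × 1.12 = 1 − 0.560 = 0.4400
D = 0.4400 < 0.8 → No.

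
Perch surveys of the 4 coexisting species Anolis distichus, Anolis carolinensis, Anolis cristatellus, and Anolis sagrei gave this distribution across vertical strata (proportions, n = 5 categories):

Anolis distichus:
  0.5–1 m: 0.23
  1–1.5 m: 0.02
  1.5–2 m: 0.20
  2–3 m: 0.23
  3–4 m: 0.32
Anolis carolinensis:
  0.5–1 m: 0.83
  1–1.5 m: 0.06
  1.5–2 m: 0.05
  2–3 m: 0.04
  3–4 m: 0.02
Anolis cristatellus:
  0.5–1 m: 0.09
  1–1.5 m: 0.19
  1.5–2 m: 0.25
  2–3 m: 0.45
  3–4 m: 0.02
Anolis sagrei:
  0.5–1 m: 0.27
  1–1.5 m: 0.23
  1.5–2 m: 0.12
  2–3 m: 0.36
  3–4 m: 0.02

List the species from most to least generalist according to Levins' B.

Σp_distᵢ² = 0.23² + 0.02² + 0.20² + 0.23² + 0.32² = 0.0529 + 0.0004 + 0.0400 + 0.0529 + 0.1024 = 0.2486
B_dist = 1 / 0.2486 = 4.0225
Σp_caroᵢ² = 0.83² + 0.06² + 0.05² + 0.04² + 0.02² = 0.6889 + 0.0036 + 0.0025 + 0.0016 + 0.0004 = 0.6970
B_caro = 1 / 0.6970 = 1.4347
Σp_crisᵢ² = 0.09² + 0.19² + 0.25² + 0.45² + 0.02² = 0.0081 + 0.0361 + 0.0625 + 0.2025 + 0.0004 = 0.3096
B_cris = 1 / 0.3096 = 3.2300
Σp_sagrᵢ² = 0.27² + 0.23² + 0.12² + 0.36² + 0.02² = 0.0729 + 0.0529 + 0.0144 + 0.1296 + 0.0004 = 0.2702
B_sagr = 1 / 0.2702 = 3.7010
Ranking by B (broadest → narrowest): Anolis distichus (4.02) > Anolis sagrei (3.70) > Anolis cristatellus (3.23) > Anolis carolinensis (1.43)

Anolis distichus > Anolis sagrei > Anolis cristatellus > Anolis carolinensis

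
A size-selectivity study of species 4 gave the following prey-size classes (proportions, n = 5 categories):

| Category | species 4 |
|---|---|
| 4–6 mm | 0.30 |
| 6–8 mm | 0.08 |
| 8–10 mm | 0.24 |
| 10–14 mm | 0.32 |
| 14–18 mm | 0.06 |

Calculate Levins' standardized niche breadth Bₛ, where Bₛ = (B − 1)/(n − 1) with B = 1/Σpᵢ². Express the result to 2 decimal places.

0.71

Σpᵢ² = 0.30² + 0.08² + 0.24² + 0.32² + 0.06² = 0.0900 + 0.0064 + 0.0576 + 0.1024 + 0.0036 = 0.2600
B = 1 / 0.2600 = 3.8462
Bₛ = (B − 1)/(n − 1) = (3.8462 − 1)/(5 − 1) = 2.8462/4 = 0.7116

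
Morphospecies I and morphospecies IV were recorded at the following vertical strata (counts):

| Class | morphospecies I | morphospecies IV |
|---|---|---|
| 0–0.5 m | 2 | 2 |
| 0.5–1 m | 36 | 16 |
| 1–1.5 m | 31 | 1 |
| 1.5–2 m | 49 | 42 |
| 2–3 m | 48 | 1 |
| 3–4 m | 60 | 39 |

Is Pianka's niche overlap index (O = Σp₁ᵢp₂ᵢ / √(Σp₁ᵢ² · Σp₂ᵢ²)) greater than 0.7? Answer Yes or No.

Proportions for morphospecies I (n=226): 2/226=0.0088, 36/226=0.1593, 31/226=0.1372, 49/226=0.2168, 48/226=0.2124, 60/226=0.2655
Proportions for morphospecies IV (n=101): 2/101=0.0198, 16/101=0.1584, 1/101=0.0099, 42/101=0.4158, 1/101=0.0099, 39/101=0.3861
Σ p₁ᵢp₂ᵢ = 0.000174 + 0.025233 + 0.001358 + 0.090145 + 0.002103 + 0.102510 = 0.221523
Σp_1ᵢ² = 0.0088² + 0.1593² + 0.1372² + 0.2168² + 0.2124² + 0.2655² = 0.000077 + 0.025376 + 0.018824 + 0.047002 + 0.045114 + 0.070490 = 0.206883
Σp_2ᵢ² = 0.0198² + 0.1584² + 0.0099² + 0.4158² + 0.0099² + 0.3861² = 0.000392 + 0.025091 + 0.000098 + 0.172890 + 0.000098 + 0.149073 = 0.347642
O = 0.221523 / √(0.206883 × 0.347642) = 0.221523 / 0.2681813 = 0.8260
O = 0.8260 > 0.7 → Yes.

Yes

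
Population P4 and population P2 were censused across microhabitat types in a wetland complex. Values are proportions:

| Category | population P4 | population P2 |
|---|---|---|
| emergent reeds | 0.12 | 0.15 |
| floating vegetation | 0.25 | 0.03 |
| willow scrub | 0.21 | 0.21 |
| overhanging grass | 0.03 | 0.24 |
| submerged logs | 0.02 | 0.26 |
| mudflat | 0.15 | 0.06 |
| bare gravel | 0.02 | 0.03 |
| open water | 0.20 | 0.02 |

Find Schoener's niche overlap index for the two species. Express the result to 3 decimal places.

Σ|p₁ᵢ − p₂ᵢ| = 0.03 + 0.22 + 0.00 + 0.21 + 0.24 + 0.09 + 0.01 + 0.18 = 0.98
D = 1 − ½ × 0.98 = 1 − 0.490 = 0.51000

0.510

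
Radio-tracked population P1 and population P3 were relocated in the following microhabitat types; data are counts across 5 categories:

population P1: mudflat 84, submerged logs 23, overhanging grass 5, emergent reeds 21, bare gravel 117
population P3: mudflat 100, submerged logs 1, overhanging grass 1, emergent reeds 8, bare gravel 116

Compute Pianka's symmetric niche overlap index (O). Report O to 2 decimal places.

0.98

Proportions for population P1 (n=250): 84/250=0.3360, 23/250=0.0920, 5/250=0.0200, 21/250=0.0840, 117/250=0.4680
Proportions for population P3 (n=226): 100/226=0.4425, 1/226=0.0044, 1/226=0.0044, 8/226=0.0354, 116/226=0.5133
Σ p₁ᵢp₂ᵢ = 0.148680 + 0.000405 + 0.000088 + 0.002974 + 0.240224 = 0.392371
Σp_1ᵢ² = 0.3360² + 0.0920² + 0.0200² + 0.0840² + 0.4680² = 0.112896 + 0.008464 + 0.000400 + 0.007056 + 0.219024 = 0.347840
Σp_2ᵢ² = 0.4425² + 0.0044² + 0.0044² + 0.0354² + 0.5133² = 0.195806 + 0.000019 + 0.000019 + 0.001253 + 0.263477 = 0.460574
O = 0.392371 / √(0.347840 × 0.460574) = 0.392371 / 0.4002575 = 0.9803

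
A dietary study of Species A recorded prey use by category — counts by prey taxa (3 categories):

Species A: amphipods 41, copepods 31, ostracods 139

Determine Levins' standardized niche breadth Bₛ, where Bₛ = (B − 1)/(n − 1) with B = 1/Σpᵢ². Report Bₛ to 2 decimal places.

0.51

Proportions for Species A (n=211): 41/211=0.1943, 31/211=0.1469, 139/211=0.6588
Σpᵢ² = 0.1943² + 0.1469² + 0.6588² = 0.037752 + 0.021580 + 0.434017 = 0.493349
B = 1 / 0.493349 = 2.0270
Bₛ = (B − 1)/(n − 1) = (2.0270 − 1)/(3 − 1) = 1.0270/2 = 0.5135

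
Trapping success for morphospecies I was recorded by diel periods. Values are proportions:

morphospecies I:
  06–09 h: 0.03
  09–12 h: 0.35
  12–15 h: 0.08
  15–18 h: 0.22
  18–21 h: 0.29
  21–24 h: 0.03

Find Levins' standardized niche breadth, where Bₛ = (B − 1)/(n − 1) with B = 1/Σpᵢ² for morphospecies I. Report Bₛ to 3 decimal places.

0.560

Σpᵢ² = 0.03² + 0.35² + 0.08² + 0.22² + 0.29² + 0.03² = 0.0009 + 0.1225 + 0.0064 + 0.0484 + 0.0841 + 0.0009 = 0.2632
B = 1 / 0.2632 = 3.79939
Bₛ = (B − 1)/(n − 1) = (3.79939 − 1)/(6 − 1) = 2.79939/5 = 0.55988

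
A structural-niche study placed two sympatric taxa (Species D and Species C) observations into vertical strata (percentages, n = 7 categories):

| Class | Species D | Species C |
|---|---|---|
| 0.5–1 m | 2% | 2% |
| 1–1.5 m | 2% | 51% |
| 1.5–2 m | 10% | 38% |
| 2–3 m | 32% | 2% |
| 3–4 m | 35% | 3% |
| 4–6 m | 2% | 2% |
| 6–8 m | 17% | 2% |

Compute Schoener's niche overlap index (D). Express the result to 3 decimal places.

Convert percentages to proportions (divide by 100).
Σ|p₁ᵢ − p₂ᵢ| = 0.00 + 0.49 + 0.28 + 0.30 + 0.32 + 0.00 + 0.15 = 1.54
D = 1 − ½ × 1.54 = 1 − 0.770 = 0.23000

0.230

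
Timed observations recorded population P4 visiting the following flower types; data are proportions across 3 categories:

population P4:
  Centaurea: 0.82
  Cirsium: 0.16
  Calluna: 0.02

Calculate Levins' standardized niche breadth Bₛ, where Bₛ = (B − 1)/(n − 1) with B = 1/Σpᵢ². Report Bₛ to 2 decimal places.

Σpᵢ² = 0.82² + 0.16² + 0.02² = 0.6724 + 0.0256 + 0.0004 = 0.6984
B = 1 / 0.6984 = 1.4318
Bₛ = (B − 1)/(n − 1) = (1.4318 − 1)/(3 − 1) = 0.4318/2 = 0.2159

0.22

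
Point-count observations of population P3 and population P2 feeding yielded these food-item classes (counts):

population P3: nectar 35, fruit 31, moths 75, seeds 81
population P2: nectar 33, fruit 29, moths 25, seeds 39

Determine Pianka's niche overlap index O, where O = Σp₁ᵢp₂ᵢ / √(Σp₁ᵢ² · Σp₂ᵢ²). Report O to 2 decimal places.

Proportions for population P3 (n=222): 35/222=0.1577, 31/222=0.1396, 75/222=0.3378, 81/222=0.3649
Proportions for population P2 (n=126): 33/126=0.2619, 29/126=0.2302, 25/126=0.1984, 39/126=0.3095
Σ p₁ᵢp₂ᵢ = 0.041302 + 0.032136 + 0.067020 + 0.112937 = 0.253395
Σp_1ᵢ² = 0.1577² + 0.1396² + 0.3378² + 0.3649² = 0.024869 + 0.019488 + 0.114109 + 0.133152 = 0.291618
Σp_2ᵢ² = 0.2619² + 0.2302² + 0.1984² + 0.3095² = 0.068592 + 0.052992 + 0.039363 + 0.095790 = 0.256737
O = 0.253395 / √(0.291618 × 0.256737) = 0.253395 / 0.2736222 = 0.9261

0.93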